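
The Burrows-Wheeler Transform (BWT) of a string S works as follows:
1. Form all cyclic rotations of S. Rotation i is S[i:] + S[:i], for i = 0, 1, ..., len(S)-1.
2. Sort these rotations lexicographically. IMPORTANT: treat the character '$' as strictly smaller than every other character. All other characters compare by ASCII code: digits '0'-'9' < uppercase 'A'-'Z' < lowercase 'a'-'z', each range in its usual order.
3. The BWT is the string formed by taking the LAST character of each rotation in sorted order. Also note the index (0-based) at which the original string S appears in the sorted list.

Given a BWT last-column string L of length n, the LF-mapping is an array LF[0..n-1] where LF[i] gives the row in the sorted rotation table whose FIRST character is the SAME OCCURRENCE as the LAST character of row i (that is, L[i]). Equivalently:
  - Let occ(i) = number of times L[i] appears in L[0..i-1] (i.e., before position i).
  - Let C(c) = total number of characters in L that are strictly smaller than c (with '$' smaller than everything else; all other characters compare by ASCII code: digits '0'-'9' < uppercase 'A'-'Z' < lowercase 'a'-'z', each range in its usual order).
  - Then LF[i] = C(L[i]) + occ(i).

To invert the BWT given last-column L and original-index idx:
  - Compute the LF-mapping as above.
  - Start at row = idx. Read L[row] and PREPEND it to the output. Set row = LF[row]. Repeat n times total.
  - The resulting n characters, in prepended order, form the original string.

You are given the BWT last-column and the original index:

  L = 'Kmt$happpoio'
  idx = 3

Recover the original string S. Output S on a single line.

LF mapping: 1 5 11 0 3 2 8 9 10 6 4 7
Walk LF starting at row 3, prepending L[row]:
  step 1: row=3, L[3]='$', prepend. Next row=LF[3]=0
  step 2: row=0, L[0]='K', prepend. Next row=LF[0]=1
  step 3: row=1, L[1]='m', prepend. Next row=LF[1]=5
  step 4: row=5, L[5]='a', prepend. Next row=LF[5]=2
  step 5: row=2, L[2]='t', prepend. Next row=LF[2]=11
  step 6: row=11, L[11]='o', prepend. Next row=LF[11]=7
  step 7: row=7, L[7]='p', prepend. Next row=LF[7]=9
  step 8: row=9, L[9]='o', prepend. Next row=LF[9]=6
  step 9: row=6, L[6]='p', prepend. Next row=LF[6]=8
  step 10: row=8, L[8]='p', prepend. Next row=LF[8]=10
  step 11: row=10, L[10]='i', prepend. Next row=LF[10]=4
  step 12: row=4, L[4]='h', prepend. Next row=LF[4]=3
Reversed output: hippopotamK$

Answer: hippopotamK$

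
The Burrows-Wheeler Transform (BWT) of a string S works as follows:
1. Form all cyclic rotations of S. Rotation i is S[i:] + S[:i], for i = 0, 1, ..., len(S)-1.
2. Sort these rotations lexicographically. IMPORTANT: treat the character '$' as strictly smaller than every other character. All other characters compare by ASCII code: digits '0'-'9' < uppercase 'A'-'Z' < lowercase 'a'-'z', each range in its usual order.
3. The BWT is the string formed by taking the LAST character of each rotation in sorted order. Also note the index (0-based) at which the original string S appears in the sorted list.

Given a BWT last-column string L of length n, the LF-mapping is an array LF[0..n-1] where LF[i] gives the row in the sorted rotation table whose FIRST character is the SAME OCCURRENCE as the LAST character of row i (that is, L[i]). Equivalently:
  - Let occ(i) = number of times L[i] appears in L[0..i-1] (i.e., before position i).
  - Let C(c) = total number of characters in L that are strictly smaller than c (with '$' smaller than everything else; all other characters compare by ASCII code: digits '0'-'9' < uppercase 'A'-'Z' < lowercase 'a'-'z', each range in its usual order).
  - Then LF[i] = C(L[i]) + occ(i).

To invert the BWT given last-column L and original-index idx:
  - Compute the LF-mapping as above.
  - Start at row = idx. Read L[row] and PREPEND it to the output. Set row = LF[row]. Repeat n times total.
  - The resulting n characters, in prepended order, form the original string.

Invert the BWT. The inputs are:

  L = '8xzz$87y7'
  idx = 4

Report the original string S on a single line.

LF mapping: 3 5 7 8 0 4 1 6 2
Walk LF starting at row 4, prepending L[row]:
  step 1: row=4, L[4]='$', prepend. Next row=LF[4]=0
  step 2: row=0, L[0]='8', prepend. Next row=LF[0]=3
  step 3: row=3, L[3]='z', prepend. Next row=LF[3]=8
  step 4: row=8, L[8]='7', prepend. Next row=LF[8]=2
  step 5: row=2, L[2]='z', prepend. Next row=LF[2]=7
  step 6: row=7, L[7]='y', prepend. Next row=LF[7]=6
  step 7: row=6, L[6]='7', prepend. Next row=LF[6]=1
  step 8: row=1, L[1]='x', prepend. Next row=LF[1]=5
  step 9: row=5, L[5]='8', prepend. Next row=LF[5]=4
Reversed output: 8x7yz7z8$

Answer: 8x7yz7z8$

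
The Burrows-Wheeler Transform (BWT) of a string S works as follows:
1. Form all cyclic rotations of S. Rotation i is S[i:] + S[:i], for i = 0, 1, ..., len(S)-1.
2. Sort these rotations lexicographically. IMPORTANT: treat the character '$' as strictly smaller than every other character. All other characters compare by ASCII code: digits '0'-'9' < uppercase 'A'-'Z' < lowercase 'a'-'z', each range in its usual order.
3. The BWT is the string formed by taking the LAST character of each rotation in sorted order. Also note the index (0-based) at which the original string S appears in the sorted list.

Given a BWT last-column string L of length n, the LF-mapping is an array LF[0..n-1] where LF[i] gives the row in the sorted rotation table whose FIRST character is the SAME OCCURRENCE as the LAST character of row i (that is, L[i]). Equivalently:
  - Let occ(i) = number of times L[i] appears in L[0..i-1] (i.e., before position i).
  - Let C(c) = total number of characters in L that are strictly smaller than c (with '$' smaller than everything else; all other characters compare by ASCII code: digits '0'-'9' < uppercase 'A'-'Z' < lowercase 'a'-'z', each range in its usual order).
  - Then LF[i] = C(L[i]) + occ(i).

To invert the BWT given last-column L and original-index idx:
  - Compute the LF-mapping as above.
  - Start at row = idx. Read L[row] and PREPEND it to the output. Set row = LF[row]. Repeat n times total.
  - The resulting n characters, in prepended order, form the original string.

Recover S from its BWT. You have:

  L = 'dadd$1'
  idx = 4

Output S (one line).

Answer: da1dd$

Derivation:
LF mapping: 3 2 4 5 0 1
Walk LF starting at row 4, prepending L[row]:
  step 1: row=4, L[4]='$', prepend. Next row=LF[4]=0
  step 2: row=0, L[0]='d', prepend. Next row=LF[0]=3
  step 3: row=3, L[3]='d', prepend. Next row=LF[3]=5
  step 4: row=5, L[5]='1', prepend. Next row=LF[5]=1
  step 5: row=1, L[1]='a', prepend. Next row=LF[1]=2
  step 6: row=2, L[2]='d', prepend. Next row=LF[2]=4
Reversed output: da1dd$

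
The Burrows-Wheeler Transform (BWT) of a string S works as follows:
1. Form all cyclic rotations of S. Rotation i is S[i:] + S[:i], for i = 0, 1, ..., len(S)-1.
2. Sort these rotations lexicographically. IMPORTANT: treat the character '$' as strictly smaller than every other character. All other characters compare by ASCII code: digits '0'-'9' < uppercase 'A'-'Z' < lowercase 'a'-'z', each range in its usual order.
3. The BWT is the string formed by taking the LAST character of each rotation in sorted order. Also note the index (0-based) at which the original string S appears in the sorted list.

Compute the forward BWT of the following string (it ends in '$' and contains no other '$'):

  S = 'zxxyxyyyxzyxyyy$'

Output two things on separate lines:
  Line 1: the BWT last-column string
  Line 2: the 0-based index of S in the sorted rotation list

Answer: yzxyyyyzxyyyxx$x
14

Derivation:
All 16 rotations (rotation i = S[i:]+S[:i]):
  rot[0] = zxxyxyyyxzyxyyy$
  rot[1] = xxyxyyyxzyxyyy$z
  rot[2] = xyxyyyxzyxyyy$zx
  rot[3] = yxyyyxzyxyyy$zxx
  rot[4] = xyyyxzyxyyy$zxxy
  rot[5] = yyyxzyxyyy$zxxyx
  rot[6] = yyxzyxyyy$zxxyxy
  rot[7] = yxzyxyyy$zxxyxyy
  rot[8] = xzyxyyy$zxxyxyyy
  rot[9] = zyxyyy$zxxyxyyyx
  rot[10] = yxyyy$zxxyxyyyxz
  rot[11] = xyyy$zxxyxyyyxzy
  rot[12] = yyy$zxxyxyyyxzyx
  rot[13] = yy$zxxyxyyyxzyxy
  rot[14] = y$zxxyxyyyxzyxyy
  rot[15] = $zxxyxyyyxzyxyyy
Sorted (with $ < everything):
  sorted[0] = $zxxyxyyyxzyxyyy  (last char: 'y')
  sorted[1] = xxyxyyyxzyxyyy$z  (last char: 'z')
  sorted[2] = xyxyyyxzyxyyy$zx  (last char: 'x')
  sorted[3] = xyyy$zxxyxyyyxzy  (last char: 'y')
  sorted[4] = xyyyxzyxyyy$zxxy  (last char: 'y')
  sorted[5] = xzyxyyy$zxxyxyyy  (last char: 'y')
  sorted[6] = y$zxxyxyyyxzyxyy  (last char: 'y')
  sorted[7] = yxyyy$zxxyxyyyxz  (last char: 'z')
  sorted[8] = yxyyyxzyxyyy$zxx  (last char: 'x')
  sorted[9] = yxzyxyyy$zxxyxyy  (last char: 'y')
  sorted[10] = yy$zxxyxyyyxzyxy  (last char: 'y')
  sorted[11] = yyxzyxyyy$zxxyxy  (last char: 'y')
  sorted[12] = yyy$zxxyxyyyxzyx  (last char: 'x')
  sorted[13] = yyyxzyxyyy$zxxyx  (last char: 'x')
  sorted[14] = zxxyxyyyxzyxyyy$  (last char: '$')
  sorted[15] = zyxyyy$zxxyxyyyx  (last char: 'x')
Last column: yzxyyyyzxyyyxx$x
Original string S is at sorted index 14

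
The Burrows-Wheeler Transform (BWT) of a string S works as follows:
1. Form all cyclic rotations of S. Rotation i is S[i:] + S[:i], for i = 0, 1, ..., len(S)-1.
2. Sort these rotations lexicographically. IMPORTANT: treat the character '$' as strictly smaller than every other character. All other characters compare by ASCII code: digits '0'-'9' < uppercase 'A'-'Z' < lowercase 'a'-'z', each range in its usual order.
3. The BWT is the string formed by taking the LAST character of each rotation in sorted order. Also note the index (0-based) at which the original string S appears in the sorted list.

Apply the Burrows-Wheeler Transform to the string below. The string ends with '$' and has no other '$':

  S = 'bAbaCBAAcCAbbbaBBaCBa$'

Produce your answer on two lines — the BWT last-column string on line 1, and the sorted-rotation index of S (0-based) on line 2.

Answer: aBbCACaCBcaaBbbB$bAbAA
16

Derivation:
All 22 rotations (rotation i = S[i:]+S[:i]):
  rot[0] = bAbaCBAAcCAbbbaBBaCBa$
  rot[1] = AbaCBAAcCAbbbaBBaCBa$b
  rot[2] = baCBAAcCAbbbaBBaCBa$bA
  rot[3] = aCBAAcCAbbbaBBaCBa$bAb
  rot[4] = CBAAcCAbbbaBBaCBa$bAba
  rot[5] = BAAcCAbbbaBBaCBa$bAbaC
  rot[6] = AAcCAbbbaBBaCBa$bAbaCB
  rot[7] = AcCAbbbaBBaCBa$bAbaCBA
  rot[8] = cCAbbbaBBaCBa$bAbaCBAA
  rot[9] = CAbbbaBBaCBa$bAbaCBAAc
  rot[10] = AbbbaBBaCBa$bAbaCBAAcC
  rot[11] = bbbaBBaCBa$bAbaCBAAcCA
  rot[12] = bbaBBaCBa$bAbaCBAAcCAb
  rot[13] = baBBaCBa$bAbaCBAAcCAbb
  rot[14] = aBBaCBa$bAbaCBAAcCAbbb
  rot[15] = BBaCBa$bAbaCBAAcCAbbba
  rot[16] = BaCBa$bAbaCBAAcCAbbbaB
  rot[17] = aCBa$bAbaCBAAcCAbbbaBB
  rot[18] = CBa$bAbaCBAAcCAbbbaBBa
  rot[19] = Ba$bAbaCBAAcCAbbbaBBaC
  rot[20] = a$bAbaCBAAcCAbbbaBBaCB
  rot[21] = $bAbaCBAAcCAbbbaBBaCBa
Sorted (with $ < everything):
  sorted[0] = $bAbaCBAAcCAbbbaBBaCBa  (last char: 'a')
  sorted[1] = AAcCAbbbaBBaCBa$bAbaCB  (last char: 'B')
  sorted[2] = AbaCBAAcCAbbbaBBaCBa$b  (last char: 'b')
  sorted[3] = AbbbaBBaCBa$bAbaCBAAcC  (last char: 'C')
  sorted[4] = AcCAbbbaBBaCBa$bAbaCBA  (last char: 'A')
  sorted[5] = BAAcCAbbbaBBaCBa$bAbaC  (last char: 'C')
  sorted[6] = BBaCBa$bAbaCBAAcCAbbba  (last char: 'a')
  sorted[7] = Ba$bAbaCBAAcCAbbbaBBaC  (last char: 'C')
  sorted[8] = BaCBa$bAbaCBAAcCAbbbaB  (last char: 'B')
  sorted[9] = CAbbbaBBaCBa$bAbaCBAAc  (last char: 'c')
  sorted[10] = CBAAcCAbbbaBBaCBa$bAba  (last char: 'a')
  sorted[11] = CBa$bAbaCBAAcCAbbbaBBa  (last char: 'a')
  sorted[12] = a$bAbaCBAAcCAbbbaBBaCB  (last char: 'B')
  sorted[13] = aBBaCBa$bAbaCBAAcCAbbb  (last char: 'b')
  sorted[14] = aCBAAcCAbbbaBBaCBa$bAb  (last char: 'b')
  sorted[15] = aCBa$bAbaCBAAcCAbbbaBB  (last char: 'B')
  sorted[16] = bAbaCBAAcCAbbbaBBaCBa$  (last char: '$')
  sorted[17] = baBBaCBa$bAbaCBAAcCAbb  (last char: 'b')
  sorted[18] = baCBAAcCAbbbaBBaCBa$bA  (last char: 'A')
  sorted[19] = bbaBBaCBa$bAbaCBAAcCAb  (last char: 'b')
  sorted[20] = bbbaBBaCBa$bAbaCBAAcCA  (last char: 'A')
  sorted[21] = cCAbbbaBBaCBa$bAbaCBAA  (last char: 'A')
Last column: aBbCACaCBcaaBbbB$bAbAA
Original string S is at sorted index 16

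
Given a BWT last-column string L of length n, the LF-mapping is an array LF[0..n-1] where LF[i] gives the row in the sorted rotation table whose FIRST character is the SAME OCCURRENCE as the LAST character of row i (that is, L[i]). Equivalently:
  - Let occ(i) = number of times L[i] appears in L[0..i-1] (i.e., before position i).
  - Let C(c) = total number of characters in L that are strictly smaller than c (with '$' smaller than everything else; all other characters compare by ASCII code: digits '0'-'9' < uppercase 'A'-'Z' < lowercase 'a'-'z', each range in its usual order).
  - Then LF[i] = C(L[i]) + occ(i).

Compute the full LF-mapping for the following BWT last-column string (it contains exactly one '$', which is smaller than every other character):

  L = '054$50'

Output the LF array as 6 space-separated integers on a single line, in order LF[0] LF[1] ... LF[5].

Char counts: '$':1, '0':2, '4':1, '5':2
C (first-col start): C('$')=0, C('0')=1, C('4')=3, C('5')=4
L[0]='0': occ=0, LF[0]=C('0')+0=1+0=1
L[1]='5': occ=0, LF[1]=C('5')+0=4+0=4
L[2]='4': occ=0, LF[2]=C('4')+0=3+0=3
L[3]='$': occ=0, LF[3]=C('$')+0=0+0=0
L[4]='5': occ=1, LF[4]=C('5')+1=4+1=5
L[5]='0': occ=1, LF[5]=C('0')+1=1+1=2

Answer: 1 4 3 0 5 2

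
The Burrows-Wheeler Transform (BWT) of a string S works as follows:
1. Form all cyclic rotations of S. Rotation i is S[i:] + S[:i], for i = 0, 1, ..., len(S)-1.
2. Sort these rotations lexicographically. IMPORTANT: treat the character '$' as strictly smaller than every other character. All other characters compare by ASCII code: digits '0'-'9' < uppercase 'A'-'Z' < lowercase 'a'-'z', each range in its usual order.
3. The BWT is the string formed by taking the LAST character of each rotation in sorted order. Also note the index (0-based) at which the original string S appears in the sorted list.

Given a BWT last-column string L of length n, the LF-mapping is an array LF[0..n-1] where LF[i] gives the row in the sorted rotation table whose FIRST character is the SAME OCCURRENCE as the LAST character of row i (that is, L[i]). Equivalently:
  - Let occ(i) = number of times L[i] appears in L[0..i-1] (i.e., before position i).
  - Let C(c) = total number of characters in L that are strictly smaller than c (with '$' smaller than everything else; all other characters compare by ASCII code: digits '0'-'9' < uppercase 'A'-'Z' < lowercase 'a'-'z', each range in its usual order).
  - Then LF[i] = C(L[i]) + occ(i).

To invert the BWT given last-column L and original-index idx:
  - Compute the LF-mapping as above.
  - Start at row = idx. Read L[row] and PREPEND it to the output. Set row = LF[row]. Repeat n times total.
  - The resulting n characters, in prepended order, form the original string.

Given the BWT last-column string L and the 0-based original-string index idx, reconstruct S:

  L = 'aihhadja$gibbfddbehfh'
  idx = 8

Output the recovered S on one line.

LF mapping: 1 18 14 15 2 7 20 3 0 13 19 4 5 11 8 9 6 10 16 12 17
Walk LF starting at row 8, prepending L[row]:
  step 1: row=8, L[8]='$', prepend. Next row=LF[8]=0
  step 2: row=0, L[0]='a', prepend. Next row=LF[0]=1
  step 3: row=1, L[1]='i', prepend. Next row=LF[1]=18
  step 4: row=18, L[18]='h', prepend. Next row=LF[18]=16
  step 5: row=16, L[16]='b', prepend. Next row=LF[16]=6
  step 6: row=6, L[6]='j', prepend. Next row=LF[6]=20
  step 7: row=20, L[20]='h', prepend. Next row=LF[20]=17
  step 8: row=17, L[17]='e', prepend. Next row=LF[17]=10
  step 9: row=10, L[10]='i', prepend. Next row=LF[10]=19
  step 10: row=19, L[19]='f', prepend. Next row=LF[19]=12
  step 11: row=12, L[12]='b', prepend. Next row=LF[12]=5
  step 12: row=5, L[5]='d', prepend. Next row=LF[5]=7
  step 13: row=7, L[7]='a', prepend. Next row=LF[7]=3
  step 14: row=3, L[3]='h', prepend. Next row=LF[3]=15
  step 15: row=15, L[15]='d', prepend. Next row=LF[15]=9
  step 16: row=9, L[9]='g', prepend. Next row=LF[9]=13
  step 17: row=13, L[13]='f', prepend. Next row=LF[13]=11
  step 18: row=11, L[11]='b', prepend. Next row=LF[11]=4
  step 19: row=4, L[4]='a', prepend. Next row=LF[4]=2
  step 20: row=2, L[2]='h', prepend. Next row=LF[2]=14
  step 21: row=14, L[14]='d', prepend. Next row=LF[14]=8
Reversed output: dhabfgdhadbfiehjbhia$

Answer: dhabfgdhadbfiehjbhia$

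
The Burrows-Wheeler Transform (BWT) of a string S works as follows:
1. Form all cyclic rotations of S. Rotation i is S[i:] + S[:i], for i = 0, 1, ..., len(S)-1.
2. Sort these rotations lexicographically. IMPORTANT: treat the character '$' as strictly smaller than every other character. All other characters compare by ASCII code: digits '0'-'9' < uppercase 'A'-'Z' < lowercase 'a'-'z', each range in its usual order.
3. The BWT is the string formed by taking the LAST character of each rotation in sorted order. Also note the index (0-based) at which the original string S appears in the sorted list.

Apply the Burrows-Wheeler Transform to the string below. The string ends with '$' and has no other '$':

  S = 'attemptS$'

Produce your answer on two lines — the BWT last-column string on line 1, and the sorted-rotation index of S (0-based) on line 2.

All 9 rotations (rotation i = S[i:]+S[:i]):
  rot[0] = attemptS$
  rot[1] = ttemptS$a
  rot[2] = temptS$at
  rot[3] = emptS$att
  rot[4] = mptS$atte
  rot[5] = ptS$attem
  rot[6] = tS$attemp
  rot[7] = S$attempt
  rot[8] = $attemptS
Sorted (with $ < everything):
  sorted[0] = $attemptS  (last char: 'S')
  sorted[1] = S$attempt  (last char: 't')
  sorted[2] = attemptS$  (last char: '$')
  sorted[3] = emptS$att  (last char: 't')
  sorted[4] = mptS$atte  (last char: 'e')
  sorted[5] = ptS$attem  (last char: 'm')
  sorted[6] = tS$attemp  (last char: 'p')
  sorted[7] = temptS$at  (last char: 't')
  sorted[8] = ttemptS$a  (last char: 'a')
Last column: St$tempta
Original string S is at sorted index 2

Answer: St$tempta
2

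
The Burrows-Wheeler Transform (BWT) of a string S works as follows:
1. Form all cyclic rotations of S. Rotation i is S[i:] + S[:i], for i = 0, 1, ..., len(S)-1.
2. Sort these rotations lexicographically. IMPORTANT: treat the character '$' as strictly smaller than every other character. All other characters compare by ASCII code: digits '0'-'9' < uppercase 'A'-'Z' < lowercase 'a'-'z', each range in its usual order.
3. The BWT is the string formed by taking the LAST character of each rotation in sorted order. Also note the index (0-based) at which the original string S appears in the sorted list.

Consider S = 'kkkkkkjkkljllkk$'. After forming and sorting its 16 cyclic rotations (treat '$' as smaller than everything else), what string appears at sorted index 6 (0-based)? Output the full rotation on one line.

All 16 rotations (rotation i = S[i:]+S[:i]):
  rot[0] = kkkkkkjkkljllkk$
  rot[1] = kkkkkjkkljllkk$k
  rot[2] = kkkkjkkljllkk$kk
  rot[3] = kkkjkkljllkk$kkk
  rot[4] = kkjkkljllkk$kkkk
  rot[5] = kjkkljllkk$kkkkk
  rot[6] = jkkljllkk$kkkkkk
  rot[7] = kkljllkk$kkkkkkj
  rot[8] = kljllkk$kkkkkkjk
  rot[9] = ljllkk$kkkkkkjkk
  rot[10] = jllkk$kkkkkkjkkl
  rot[11] = llkk$kkkkkkjkklj
  rot[12] = lkk$kkkkkkjkkljl
  rot[13] = kk$kkkkkkjkkljll
  rot[14] = k$kkkkkkjkkljllk
  rot[15] = $kkkkkkjkkljllkk
Sorted (with $ < everything):
  sorted[0] = $kkkkkkjkkljllkk
  sorted[1] = jkkljllkk$kkkkkk
  sorted[2] = jllkk$kkkkkkjkkl
  sorted[3] = k$kkkkkkjkkljllk
  sorted[4] = kjkkljllkk$kkkkk
  sorted[5] = kk$kkkkkkjkkljll
  sorted[6] = kkjkkljllkk$kkkk
  sorted[7] = kkkjkkljllkk$kkk
  sorted[8] = kkkkjkkljllkk$kk
  sorted[9] = kkkkkjkkljllkk$k
  sorted[10] = kkkkkkjkkljllkk$
  sorted[11] = kkljllkk$kkkkkkj
  sorted[12] = kljllkk$kkkkkkjk
  sorted[13] = ljllkk$kkkkkkjkk
  sorted[14] = lkk$kkkkkkjkkljl
  sorted[15] = llkk$kkkkkkjkklj
sorted[6] = kkjkkljllkk$kkkk

Answer: kkjkkljllkk$kkkk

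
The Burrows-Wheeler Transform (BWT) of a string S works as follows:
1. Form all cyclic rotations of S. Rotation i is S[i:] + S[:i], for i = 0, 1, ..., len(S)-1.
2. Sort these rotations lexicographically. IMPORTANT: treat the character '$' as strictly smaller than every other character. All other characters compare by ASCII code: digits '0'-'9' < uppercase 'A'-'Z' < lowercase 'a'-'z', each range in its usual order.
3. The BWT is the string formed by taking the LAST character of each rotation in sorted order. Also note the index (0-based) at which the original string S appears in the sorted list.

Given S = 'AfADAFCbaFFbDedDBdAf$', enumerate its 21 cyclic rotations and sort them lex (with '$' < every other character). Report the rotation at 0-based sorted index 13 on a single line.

All 21 rotations (rotation i = S[i:]+S[:i]):
  rot[0] = AfADAFCbaFFbDedDBdAf$
  rot[1] = fADAFCbaFFbDedDBdAf$A
  rot[2] = ADAFCbaFFbDedDBdAf$Af
  rot[3] = DAFCbaFFbDedDBdAf$AfA
  rot[4] = AFCbaFFbDedDBdAf$AfAD
  rot[5] = FCbaFFbDedDBdAf$AfADA
  rot[6] = CbaFFbDedDBdAf$AfADAF
  rot[7] = baFFbDedDBdAf$AfADAFC
  rot[8] = aFFbDedDBdAf$AfADAFCb
  rot[9] = FFbDedDBdAf$AfADAFCba
  rot[10] = FbDedDBdAf$AfADAFCbaF
  rot[11] = bDedDBdAf$AfADAFCbaFF
  rot[12] = DedDBdAf$AfADAFCbaFFb
  rot[13] = edDBdAf$AfADAFCbaFFbD
  rot[14] = dDBdAf$AfADAFCbaFFbDe
  rot[15] = DBdAf$AfADAFCbaFFbDed
  rot[16] = BdAf$AfADAFCbaFFbDedD
  rot[17] = dAf$AfADAFCbaFFbDedDB
  rot[18] = Af$AfADAFCbaFFbDedDBd
  rot[19] = f$AfADAFCbaFFbDedDBdA
  rot[20] = $AfADAFCbaFFbDedDBdAf
Sorted (with $ < everything):
  sorted[0] = $AfADAFCbaFFbDedDBdAf
  sorted[1] = ADAFCbaFFbDedDBdAf$Af
  sorted[2] = AFCbaFFbDedDBdAf$AfAD
  sorted[3] = Af$AfADAFCbaFFbDedDBd
  sorted[4] = AfADAFCbaFFbDedDBdAf$
  sorted[5] = BdAf$AfADAFCbaFFbDedD
  sorted[6] = CbaFFbDedDBdAf$AfADAF
  sorted[7] = DAFCbaFFbDedDBdAf$AfA
  sorted[8] = DBdAf$AfADAFCbaFFbDed
  sorted[9] = DedDBdAf$AfADAFCbaFFb
  sorted[10] = FCbaFFbDedDBdAf$AfADA
  sorted[11] = FFbDedDBdAf$AfADAFCba
  sorted[12] = FbDedDBdAf$AfADAFCbaF
  sorted[13] = aFFbDedDBdAf$AfADAFCb
  sorted[14] = bDedDBdAf$AfADAFCbaFF
  sorted[15] = baFFbDedDBdAf$AfADAFC
  sorted[16] = dAf$AfADAFCbaFFbDedDB
  sorted[17] = dDBdAf$AfADAFCbaFFbDe
  sorted[18] = edDBdAf$AfADAFCbaFFbD
  sorted[19] = f$AfADAFCbaFFbDedDBdA
  sorted[20] = fADAFCbaFFbDedDBdAf$A
sorted[13] = aFFbDedDBdAf$AfADAFCb

Answer: aFFbDedDBdAf$AfADAFCb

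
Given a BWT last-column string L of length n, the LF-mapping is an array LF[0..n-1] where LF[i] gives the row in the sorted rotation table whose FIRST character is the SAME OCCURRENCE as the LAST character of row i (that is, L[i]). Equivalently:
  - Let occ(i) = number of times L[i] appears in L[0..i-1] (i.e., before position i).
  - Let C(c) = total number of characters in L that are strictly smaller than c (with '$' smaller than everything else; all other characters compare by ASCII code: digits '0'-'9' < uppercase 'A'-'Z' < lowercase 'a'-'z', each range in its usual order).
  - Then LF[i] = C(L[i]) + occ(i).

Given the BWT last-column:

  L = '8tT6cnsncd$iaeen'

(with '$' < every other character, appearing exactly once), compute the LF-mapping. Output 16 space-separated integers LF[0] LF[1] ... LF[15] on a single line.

Char counts: '$':1, '6':1, '8':1, 'T':1, 'a':1, 'c':2, 'd':1, 'e':2, 'i':1, 'n':3, 's':1, 't':1
C (first-col start): C('$')=0, C('6')=1, C('8')=2, C('T')=3, C('a')=4, C('c')=5, C('d')=7, C('e')=8, C('i')=10, C('n')=11, C('s')=14, C('t')=15
L[0]='8': occ=0, LF[0]=C('8')+0=2+0=2
L[1]='t': occ=0, LF[1]=C('t')+0=15+0=15
L[2]='T': occ=0, LF[2]=C('T')+0=3+0=3
L[3]='6': occ=0, LF[3]=C('6')+0=1+0=1
L[4]='c': occ=0, LF[4]=C('c')+0=5+0=5
L[5]='n': occ=0, LF[5]=C('n')+0=11+0=11
L[6]='s': occ=0, LF[6]=C('s')+0=14+0=14
L[7]='n': occ=1, LF[7]=C('n')+1=11+1=12
L[8]='c': occ=1, LF[8]=C('c')+1=5+1=6
L[9]='d': occ=0, LF[9]=C('d')+0=7+0=7
L[10]='$': occ=0, LF[10]=C('$')+0=0+0=0
L[11]='i': occ=0, LF[11]=C('i')+0=10+0=10
L[12]='a': occ=0, LF[12]=C('a')+0=4+0=4
L[13]='e': occ=0, LF[13]=C('e')+0=8+0=8
L[14]='e': occ=1, LF[14]=C('e')+1=8+1=9
L[15]='n': occ=2, LF[15]=C('n')+2=11+2=13

Answer: 2 15 3 1 5 11 14 12 6 7 0 10 4 8 9 13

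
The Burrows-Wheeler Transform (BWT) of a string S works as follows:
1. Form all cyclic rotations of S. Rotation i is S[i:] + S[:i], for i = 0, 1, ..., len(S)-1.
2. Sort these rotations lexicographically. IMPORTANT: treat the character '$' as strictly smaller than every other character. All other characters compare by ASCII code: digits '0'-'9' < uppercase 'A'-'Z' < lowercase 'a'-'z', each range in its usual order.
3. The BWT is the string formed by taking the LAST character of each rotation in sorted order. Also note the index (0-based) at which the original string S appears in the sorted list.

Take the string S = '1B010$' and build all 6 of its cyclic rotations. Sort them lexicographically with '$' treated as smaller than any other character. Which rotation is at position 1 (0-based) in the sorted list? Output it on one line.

All 6 rotations (rotation i = S[i:]+S[:i]):
  rot[0] = 1B010$
  rot[1] = B010$1
  rot[2] = 010$1B
  rot[3] = 10$1B0
  rot[4] = 0$1B01
  rot[5] = $1B010
Sorted (with $ < everything):
  sorted[0] = $1B010
  sorted[1] = 0$1B01
  sorted[2] = 010$1B
  sorted[3] = 10$1B0
  sorted[4] = 1B010$
  sorted[5] = B010$1
sorted[1] = 0$1B01

Answer: 0$1B01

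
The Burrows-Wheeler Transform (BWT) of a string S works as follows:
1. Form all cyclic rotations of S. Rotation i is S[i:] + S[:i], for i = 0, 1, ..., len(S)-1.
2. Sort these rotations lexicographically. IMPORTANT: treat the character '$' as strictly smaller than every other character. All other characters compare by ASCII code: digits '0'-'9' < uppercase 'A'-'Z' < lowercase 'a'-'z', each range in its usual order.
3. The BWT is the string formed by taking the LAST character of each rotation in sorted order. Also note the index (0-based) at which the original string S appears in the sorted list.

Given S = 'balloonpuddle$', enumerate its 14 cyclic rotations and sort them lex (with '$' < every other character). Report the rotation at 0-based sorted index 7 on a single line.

Answer: lloonpuddle$ba

Derivation:
All 14 rotations (rotation i = S[i:]+S[:i]):
  rot[0] = balloonpuddle$
  rot[1] = alloonpuddle$b
  rot[2] = lloonpuddle$ba
  rot[3] = loonpuddle$bal
  rot[4] = oonpuddle$ball
  rot[5] = onpuddle$ballo
  rot[6] = npuddle$balloo
  rot[7] = puddle$balloon
  rot[8] = uddle$balloonp
  rot[9] = ddle$balloonpu
  rot[10] = dle$balloonpud
  rot[11] = le$balloonpudd
  rot[12] = e$balloonpuddl
  rot[13] = $balloonpuddle
Sorted (with $ < everything):
  sorted[0] = $balloonpuddle
  sorted[1] = alloonpuddle$b
  sorted[2] = balloonpuddle$
  sorted[3] = ddle$balloonpu
  sorted[4] = dle$balloonpud
  sorted[5] = e$balloonpuddl
  sorted[6] = le$balloonpudd
  sorted[7] = lloonpuddle$ba
  sorted[8] = loonpuddle$bal
  sorted[9] = npuddle$balloo
  sorted[10] = onpuddle$ballo
  sorted[11] = oonpuddle$ball
  sorted[12] = puddle$balloon
  sorted[13] = uddle$balloonp
sorted[7] = lloonpuddle$ba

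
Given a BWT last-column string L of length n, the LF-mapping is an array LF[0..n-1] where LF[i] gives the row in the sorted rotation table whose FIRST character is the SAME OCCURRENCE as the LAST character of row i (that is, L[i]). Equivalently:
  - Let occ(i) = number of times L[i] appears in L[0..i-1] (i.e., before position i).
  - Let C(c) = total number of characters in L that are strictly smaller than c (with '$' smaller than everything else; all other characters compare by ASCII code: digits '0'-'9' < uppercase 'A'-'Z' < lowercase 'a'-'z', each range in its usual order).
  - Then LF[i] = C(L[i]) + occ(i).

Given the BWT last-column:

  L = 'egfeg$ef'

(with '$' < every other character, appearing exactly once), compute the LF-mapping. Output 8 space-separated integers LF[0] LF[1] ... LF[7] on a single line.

Char counts: '$':1, 'e':3, 'f':2, 'g':2
C (first-col start): C('$')=0, C('e')=1, C('f')=4, C('g')=6
L[0]='e': occ=0, LF[0]=C('e')+0=1+0=1
L[1]='g': occ=0, LF[1]=C('g')+0=6+0=6
L[2]='f': occ=0, LF[2]=C('f')+0=4+0=4
L[3]='e': occ=1, LF[3]=C('e')+1=1+1=2
L[4]='g': occ=1, LF[4]=C('g')+1=6+1=7
L[5]='$': occ=0, LF[5]=C('$')+0=0+0=0
L[6]='e': occ=2, LF[6]=C('e')+2=1+2=3
L[7]='f': occ=1, LF[7]=C('f')+1=4+1=5

Answer: 1 6 4 2 7 0 3 5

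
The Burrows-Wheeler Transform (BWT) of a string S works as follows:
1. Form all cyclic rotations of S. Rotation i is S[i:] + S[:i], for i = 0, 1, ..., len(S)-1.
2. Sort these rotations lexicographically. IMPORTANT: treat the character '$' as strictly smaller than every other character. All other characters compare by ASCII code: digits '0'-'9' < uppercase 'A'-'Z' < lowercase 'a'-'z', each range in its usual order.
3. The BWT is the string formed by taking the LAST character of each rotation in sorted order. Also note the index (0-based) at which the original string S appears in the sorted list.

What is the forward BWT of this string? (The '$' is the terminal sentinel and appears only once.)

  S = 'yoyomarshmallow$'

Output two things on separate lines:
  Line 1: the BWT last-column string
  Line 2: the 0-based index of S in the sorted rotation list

Answer: wmmsalhoylyaroo$
15

Derivation:
All 16 rotations (rotation i = S[i:]+S[:i]):
  rot[0] = yoyomarshmallow$
  rot[1] = oyomarshmallow$y
  rot[2] = yomarshmallow$yo
  rot[3] = omarshmallow$yoy
  rot[4] = marshmallow$yoyo
  rot[5] = arshmallow$yoyom
  rot[6] = rshmallow$yoyoma
  rot[7] = shmallow$yoyomar
  rot[8] = hmallow$yoyomars
  rot[9] = mallow$yoyomarsh
  rot[10] = allow$yoyomarshm
  rot[11] = llow$yoyomarshma
  rot[12] = low$yoyomarshmal
  rot[13] = ow$yoyomarshmall
  rot[14] = w$yoyomarshmallo
  rot[15] = $yoyomarshmallow
Sorted (with $ < everything):
  sorted[0] = $yoyomarshmallow  (last char: 'w')
  sorted[1] = allow$yoyomarshm  (last char: 'm')
  sorted[2] = arshmallow$yoyom  (last char: 'm')
  sorted[3] = hmallow$yoyomars  (last char: 's')
  sorted[4] = llow$yoyomarshma  (last char: 'a')
  sorted[5] = low$yoyomarshmal  (last char: 'l')
  sorted[6] = mallow$yoyomarsh  (last char: 'h')
  sorted[7] = marshmallow$yoyo  (last char: 'o')
  sorted[8] = omarshmallow$yoy  (last char: 'y')
  sorted[9] = ow$yoyomarshmall  (last char: 'l')
  sorted[10] = oyomarshmallow$y  (last char: 'y')
  sorted[11] = rshmallow$yoyoma  (last char: 'a')
  sorted[12] = shmallow$yoyomar  (last char: 'r')
  sorted[13] = w$yoyomarshmallo  (last char: 'o')
  sorted[14] = yomarshmallow$yo  (last char: 'o')
  sorted[15] = yoyomarshmallow$  (last char: '$')
Last column: wmmsalhoylyaroo$
Original string S is at sorted index 15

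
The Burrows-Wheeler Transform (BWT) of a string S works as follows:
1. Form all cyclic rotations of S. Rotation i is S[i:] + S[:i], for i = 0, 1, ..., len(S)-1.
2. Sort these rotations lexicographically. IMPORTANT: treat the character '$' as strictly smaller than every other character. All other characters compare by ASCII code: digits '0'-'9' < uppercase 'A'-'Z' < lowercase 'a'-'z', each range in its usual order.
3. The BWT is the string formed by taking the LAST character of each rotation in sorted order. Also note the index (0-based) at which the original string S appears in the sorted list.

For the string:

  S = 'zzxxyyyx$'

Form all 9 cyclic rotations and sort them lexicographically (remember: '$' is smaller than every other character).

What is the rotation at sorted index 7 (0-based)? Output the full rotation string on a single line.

Answer: zxxyyyx$z

Derivation:
All 9 rotations (rotation i = S[i:]+S[:i]):
  rot[0] = zzxxyyyx$
  rot[1] = zxxyyyx$z
  rot[2] = xxyyyx$zz
  rot[3] = xyyyx$zzx
  rot[4] = yyyx$zzxx
  rot[5] = yyx$zzxxy
  rot[6] = yx$zzxxyy
  rot[7] = x$zzxxyyy
  rot[8] = $zzxxyyyx
Sorted (with $ < everything):
  sorted[0] = $zzxxyyyx
  sorted[1] = x$zzxxyyy
  sorted[2] = xxyyyx$zz
  sorted[3] = xyyyx$zzx
  sorted[4] = yx$zzxxyy
  sorted[5] = yyx$zzxxy
  sorted[6] = yyyx$zzxx
  sorted[7] = zxxyyyx$z
  sorted[8] = zzxxyyyx$
sorted[7] = zxxyyyx$z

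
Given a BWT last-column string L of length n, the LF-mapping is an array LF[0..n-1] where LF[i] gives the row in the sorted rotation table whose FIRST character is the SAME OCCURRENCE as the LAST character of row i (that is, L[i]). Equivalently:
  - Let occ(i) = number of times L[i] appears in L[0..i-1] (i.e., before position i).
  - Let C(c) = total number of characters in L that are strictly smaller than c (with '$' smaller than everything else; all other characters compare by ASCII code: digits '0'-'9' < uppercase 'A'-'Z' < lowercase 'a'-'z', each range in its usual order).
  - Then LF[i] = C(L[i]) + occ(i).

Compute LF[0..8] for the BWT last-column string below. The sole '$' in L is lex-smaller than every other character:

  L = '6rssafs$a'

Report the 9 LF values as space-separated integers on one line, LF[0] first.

Answer: 1 5 6 7 2 4 8 0 3

Derivation:
Char counts: '$':1, '6':1, 'a':2, 'f':1, 'r':1, 's':3
C (first-col start): C('$')=0, C('6')=1, C('a')=2, C('f')=4, C('r')=5, C('s')=6
L[0]='6': occ=0, LF[0]=C('6')+0=1+0=1
L[1]='r': occ=0, LF[1]=C('r')+0=5+0=5
L[2]='s': occ=0, LF[2]=C('s')+0=6+0=6
L[3]='s': occ=1, LF[3]=C('s')+1=6+1=7
L[4]='a': occ=0, LF[4]=C('a')+0=2+0=2
L[5]='f': occ=0, LF[5]=C('f')+0=4+0=4
L[6]='s': occ=2, LF[6]=C('s')+2=6+2=8
L[7]='$': occ=0, LF[7]=C('$')+0=0+0=0
L[8]='a': occ=1, LF[8]=C('a')+1=2+1=3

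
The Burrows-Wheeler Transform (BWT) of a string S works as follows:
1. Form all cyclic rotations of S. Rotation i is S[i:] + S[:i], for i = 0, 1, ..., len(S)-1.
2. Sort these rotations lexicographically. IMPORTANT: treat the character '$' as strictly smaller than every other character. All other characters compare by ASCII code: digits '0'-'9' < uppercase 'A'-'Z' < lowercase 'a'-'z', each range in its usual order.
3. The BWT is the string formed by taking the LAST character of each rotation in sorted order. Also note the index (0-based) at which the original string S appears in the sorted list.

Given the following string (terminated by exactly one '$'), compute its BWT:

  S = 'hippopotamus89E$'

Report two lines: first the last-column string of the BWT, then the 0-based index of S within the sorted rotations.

Answer: Es89t$happpoiuom
5

Derivation:
All 16 rotations (rotation i = S[i:]+S[:i]):
  rot[0] = hippopotamus89E$
  rot[1] = ippopotamus89E$h
  rot[2] = ppopotamus89E$hi
  rot[3] = popotamus89E$hip
  rot[4] = opotamus89E$hipp
  rot[5] = potamus89E$hippo
  rot[6] = otamus89E$hippop
  rot[7] = tamus89E$hippopo
  rot[8] = amus89E$hippopot
  rot[9] = mus89E$hippopota
  rot[10] = us89E$hippopotam
  rot[11] = s89E$hippopotamu
  rot[12] = 89E$hippopotamus
  rot[13] = 9E$hippopotamus8
  rot[14] = E$hippopotamus89
  rot[15] = $hippopotamus89E
Sorted (with $ < everything):
  sorted[0] = $hippopotamus89E  (last char: 'E')
  sorted[1] = 89E$hippopotamus  (last char: 's')
  sorted[2] = 9E$hippopotamus8  (last char: '8')
  sorted[3] = E$hippopotamus89  (last char: '9')
  sorted[4] = amus89E$hippopot  (last char: 't')
  sorted[5] = hippopotamus89E$  (last char: '$')
  sorted[6] = ippopotamus89E$h  (last char: 'h')
  sorted[7] = mus89E$hippopota  (last char: 'a')
  sorted[8] = opotamus89E$hipp  (last char: 'p')
  sorted[9] = otamus89E$hippop  (last char: 'p')
  sorted[10] = popotamus89E$hip  (last char: 'p')
  sorted[11] = potamus89E$hippo  (last char: 'o')
  sorted[12] = ppopotamus89E$hi  (last char: 'i')
  sorted[13] = s89E$hippopotamu  (last char: 'u')
  sorted[14] = tamus89E$hippopo  (last char: 'o')
  sorted[15] = us89E$hippopotam  (last char: 'm')
Last column: Es89t$happpoiuom
Original string S is at sorted index 5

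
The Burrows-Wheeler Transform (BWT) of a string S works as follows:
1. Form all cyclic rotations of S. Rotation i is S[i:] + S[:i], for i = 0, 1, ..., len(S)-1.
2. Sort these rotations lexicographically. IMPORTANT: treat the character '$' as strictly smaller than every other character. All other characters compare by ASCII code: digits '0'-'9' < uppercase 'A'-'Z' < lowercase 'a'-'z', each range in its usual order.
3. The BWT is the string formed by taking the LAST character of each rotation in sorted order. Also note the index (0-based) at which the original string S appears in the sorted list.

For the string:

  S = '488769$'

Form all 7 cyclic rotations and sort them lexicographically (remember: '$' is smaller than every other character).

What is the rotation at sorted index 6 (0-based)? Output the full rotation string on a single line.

Answer: 9$48876

Derivation:
All 7 rotations (rotation i = S[i:]+S[:i]):
  rot[0] = 488769$
  rot[1] = 88769$4
  rot[2] = 8769$48
  rot[3] = 769$488
  rot[4] = 69$4887
  rot[5] = 9$48876
  rot[6] = $488769
Sorted (with $ < everything):
  sorted[0] = $488769
  sorted[1] = 488769$
  sorted[2] = 69$4887
  sorted[3] = 769$488
  sorted[4] = 8769$48
  sorted[5] = 88769$4
  sorted[6] = 9$48876
sorted[6] = 9$48876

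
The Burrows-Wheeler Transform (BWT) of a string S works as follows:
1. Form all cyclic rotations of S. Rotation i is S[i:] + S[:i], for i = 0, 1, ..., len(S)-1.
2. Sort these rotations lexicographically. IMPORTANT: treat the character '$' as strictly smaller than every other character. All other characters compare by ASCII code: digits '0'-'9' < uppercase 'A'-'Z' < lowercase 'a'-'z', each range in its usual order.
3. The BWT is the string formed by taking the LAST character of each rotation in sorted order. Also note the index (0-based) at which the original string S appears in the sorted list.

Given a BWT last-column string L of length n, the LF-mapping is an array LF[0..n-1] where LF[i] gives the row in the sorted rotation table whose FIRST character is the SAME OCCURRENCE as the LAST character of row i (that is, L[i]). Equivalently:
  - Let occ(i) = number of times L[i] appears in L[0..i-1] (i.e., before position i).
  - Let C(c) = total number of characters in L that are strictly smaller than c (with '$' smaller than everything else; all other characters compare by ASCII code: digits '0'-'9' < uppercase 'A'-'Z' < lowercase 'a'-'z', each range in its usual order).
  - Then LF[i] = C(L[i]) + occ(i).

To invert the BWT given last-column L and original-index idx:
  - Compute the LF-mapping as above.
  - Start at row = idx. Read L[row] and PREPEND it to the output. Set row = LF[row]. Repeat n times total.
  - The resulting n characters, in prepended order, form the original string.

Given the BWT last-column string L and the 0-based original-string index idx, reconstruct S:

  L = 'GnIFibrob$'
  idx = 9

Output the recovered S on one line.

Answer: ribbonFIG$

Derivation:
LF mapping: 2 7 3 1 6 4 9 8 5 0
Walk LF starting at row 9, prepending L[row]:
  step 1: row=9, L[9]='$', prepend. Next row=LF[9]=0
  step 2: row=0, L[0]='G', prepend. Next row=LF[0]=2
  step 3: row=2, L[2]='I', prepend. Next row=LF[2]=3
  step 4: row=3, L[3]='F', prepend. Next row=LF[3]=1
  step 5: row=1, L[1]='n', prepend. Next row=LF[1]=7
  step 6: row=7, L[7]='o', prepend. Next row=LF[7]=8
  step 7: row=8, L[8]='b', prepend. Next row=LF[8]=5
  step 8: row=5, L[5]='b', prepend. Next row=LF[5]=4
  step 9: row=4, L[4]='i', prepend. Next row=LF[4]=6
  step 10: row=6, L[6]='r', prepend. Next row=LF[6]=9
Reversed output: ribbonFIG$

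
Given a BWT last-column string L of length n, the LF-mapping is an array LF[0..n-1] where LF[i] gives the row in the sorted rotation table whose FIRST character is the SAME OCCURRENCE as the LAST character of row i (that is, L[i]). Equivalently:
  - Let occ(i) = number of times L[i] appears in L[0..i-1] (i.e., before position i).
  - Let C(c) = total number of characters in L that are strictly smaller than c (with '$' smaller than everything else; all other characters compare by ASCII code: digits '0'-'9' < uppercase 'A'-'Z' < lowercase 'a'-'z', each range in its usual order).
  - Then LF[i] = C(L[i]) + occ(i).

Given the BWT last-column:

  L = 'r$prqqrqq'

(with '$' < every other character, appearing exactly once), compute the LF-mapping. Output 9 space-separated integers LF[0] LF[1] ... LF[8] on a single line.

Answer: 6 0 1 7 2 3 8 4 5

Derivation:
Char counts: '$':1, 'p':1, 'q':4, 'r':3
C (first-col start): C('$')=0, C('p')=1, C('q')=2, C('r')=6
L[0]='r': occ=0, LF[0]=C('r')+0=6+0=6
L[1]='$': occ=0, LF[1]=C('$')+0=0+0=0
L[2]='p': occ=0, LF[2]=C('p')+0=1+0=1
L[3]='r': occ=1, LF[3]=C('r')+1=6+1=7
L[4]='q': occ=0, LF[4]=C('q')+0=2+0=2
L[5]='q': occ=1, LF[5]=C('q')+1=2+1=3
L[6]='r': occ=2, LF[6]=C('r')+2=6+2=8
L[7]='q': occ=2, LF[7]=C('q')+2=2+2=4
L[8]='q': occ=3, LF[8]=C('q')+3=2+3=5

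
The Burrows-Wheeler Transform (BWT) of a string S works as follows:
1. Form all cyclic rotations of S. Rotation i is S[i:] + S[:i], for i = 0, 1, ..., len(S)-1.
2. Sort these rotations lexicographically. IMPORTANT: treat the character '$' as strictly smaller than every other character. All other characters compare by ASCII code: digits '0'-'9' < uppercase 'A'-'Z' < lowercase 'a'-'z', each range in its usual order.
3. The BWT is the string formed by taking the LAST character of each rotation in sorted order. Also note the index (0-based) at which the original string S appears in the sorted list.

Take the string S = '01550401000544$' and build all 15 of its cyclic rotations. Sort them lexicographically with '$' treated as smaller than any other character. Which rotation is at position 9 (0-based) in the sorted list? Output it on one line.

All 15 rotations (rotation i = S[i:]+S[:i]):
  rot[0] = 01550401000544$
  rot[1] = 1550401000544$0
  rot[2] = 550401000544$01
  rot[3] = 50401000544$015
  rot[4] = 0401000544$0155
  rot[5] = 401000544$01550
  rot[6] = 01000544$015504
  rot[7] = 1000544$0155040
  rot[8] = 000544$01550401
  rot[9] = 00544$015504010
  rot[10] = 0544$0155040100
  rot[11] = 544$01550401000
  rot[12] = 44$015504010005
  rot[13] = 4$0155040100054
  rot[14] = $01550401000544
Sorted (with $ < everything):
  sorted[0] = $01550401000544
  sorted[1] = 000544$01550401
  sorted[2] = 00544$015504010
  sorted[3] = 01000544$015504
  sorted[4] = 01550401000544$
  sorted[5] = 0401000544$0155
  sorted[6] = 0544$0155040100
  sorted[7] = 1000544$0155040
  sorted[8] = 1550401000544$0
  sorted[9] = 4$0155040100054
  sorted[10] = 401000544$01550
  sorted[11] = 44$015504010005
  sorted[12] = 50401000544$015
  sorted[13] = 544$01550401000
  sorted[14] = 550401000544$01
sorted[9] = 4$0155040100054

Answer: 4$0155040100054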